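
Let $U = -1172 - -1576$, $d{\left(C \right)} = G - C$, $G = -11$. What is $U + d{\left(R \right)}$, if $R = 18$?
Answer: $375$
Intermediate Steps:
$d{\left(C \right)} = -11 - C$
$U = 404$ ($U = -1172 + 1576 = 404$)
$U + d{\left(R \right)} = 404 - 29 = 375$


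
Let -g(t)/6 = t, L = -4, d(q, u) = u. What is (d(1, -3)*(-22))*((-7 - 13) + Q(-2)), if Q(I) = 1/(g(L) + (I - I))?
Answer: -5269/4 ≈ -1317.3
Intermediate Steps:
g(t) = -6*t
Q(I) = 1/24 (Q(I) = 1/(-6*(-4) + (I - I)) = 1/(24 + 0) = 1/24)
(d(1, -3)*(-22))*((-7 - 13) + Q(-2)) = (-3*(-22))*((-7 - 13) + 1/24) = 66*(-20 + 1/24) = 66*(-479/24) = -5269/4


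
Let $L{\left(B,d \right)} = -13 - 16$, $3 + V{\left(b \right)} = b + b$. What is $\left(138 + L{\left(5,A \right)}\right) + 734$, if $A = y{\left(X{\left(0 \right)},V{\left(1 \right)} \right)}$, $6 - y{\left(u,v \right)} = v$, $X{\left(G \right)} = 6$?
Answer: $843$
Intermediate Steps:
$V{\left(b \right)} = -3 + 2 b$ ($V{\left(b \right)} = -3 + \left(b + b\right) = -3 + 2 b$)
$y{\left(u,v \right)} = 6 - v$
$A = 7$ ($A = 6 - \left(-3 + 2 \cdot 1\right) = 6 - \left(-3 + 2\right) = 6 - -1 = 6 + 1 = 7$)
$L{\left(B,d \right)} = -29$
$\left(138 + L{\left(5,A \right)}\right) + 734 = \left(138 - 29\right) + 734 = 109 + 734 = 843$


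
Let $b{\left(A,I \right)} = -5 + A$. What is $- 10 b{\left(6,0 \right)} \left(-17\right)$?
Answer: $170$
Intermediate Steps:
$- 10 b{\left(6,0 \right)} \left(-17\right) = - 10 \left(-5 + 6\right) \left(-17\right) = \left(-10\right) 1 \left(-17\right) = \left(-10\right) \left(-17\right) = 170$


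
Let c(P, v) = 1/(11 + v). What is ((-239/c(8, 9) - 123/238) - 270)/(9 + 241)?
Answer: -1202023/59500 ≈ -20.202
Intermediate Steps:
((-239/c(8, 9) - 123/238) - 270)/(9 + 241) = ((-239/(1/(11 + 9)) - 123/238) - 270)/(9 + 241) = ((-239/(1/20) - 123*1/238) - 270)/250 = ((-239/1/20 - 123/238) - 270)*(1/250) = ((-239*20 - 123/238) - 270)*(1/250) = ((-4780 - 123/238) - 270)*(1/250) = (-1137763/238 - 270)*(1/250) = -1202023/238*1/250 = -1202023/59500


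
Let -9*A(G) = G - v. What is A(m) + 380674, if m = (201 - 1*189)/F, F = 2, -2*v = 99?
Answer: 2284007/6 ≈ 3.8067e+5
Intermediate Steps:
v = -99/2 (v = -½*99 = -99/2 ≈ -49.500)
m = 6 (m = (201 - 1*189)/2 = (201 - 189)*(½) = 12*(½) = 6)
A(G) = -11/2 - G/9 (A(G) = -(G - 1*(-99/2))/9 = -(G + 99/2)/9 = -(99/2 + G)/9 = -11/2 - G/9)
A(m) + 380674 = (-11/2 - ⅑*6) + 380674 = (-11/2 - ⅔) + 380674 = -37/6 + 380674 = 2284007/6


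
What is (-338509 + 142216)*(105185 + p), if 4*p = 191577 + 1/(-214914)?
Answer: -8610424881567647/286552 ≈ -3.0048e+10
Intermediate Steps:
p = 41172579377/859656 (p = (191577 + 1/(-214914))/4 = (191577 - 1/214914)/4 = (¼)*(41172579377/214914) = 41172579377/859656 ≈ 47894.)
(-338509 + 142216)*(105185 + p) = (-338509 + 142216)*(105185 + 41172579377/859656) = -196293*131595495737/859656 = -8610424881567647/286552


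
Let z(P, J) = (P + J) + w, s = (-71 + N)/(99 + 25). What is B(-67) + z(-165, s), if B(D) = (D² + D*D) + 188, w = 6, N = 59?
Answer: 279214/31 ≈ 9006.9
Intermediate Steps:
s = -3/31 (s = (-71 + 59)/(99 + 25) = -12/124 = -12*1/124 = -3/31 ≈ -0.096774)
B(D) = 188 + 2*D² (B(D) = (D² + D²) + 188 = 2*D² + 188 = 188 + 2*D²)
z(P, J) = 6 + J + P (z(P, J) = (P + J) + 6 = (J + P) + 6 = 6 + J + P)
B(-67) + z(-165, s) = (188 + 2*(-67)²) + (6 - 3/31 - 165) = (188 + 2*4489) - 4932/31 = (188 + 8978) - 4932/31 = 9166 - 4932/31 = 279214/31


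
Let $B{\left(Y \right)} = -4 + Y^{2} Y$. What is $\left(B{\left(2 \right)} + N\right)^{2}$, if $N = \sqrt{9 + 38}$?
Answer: $\left(4 + \sqrt{47}\right)^{2} \approx 117.85$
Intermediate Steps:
$N = \sqrt{47} \approx 6.8557$
$B{\left(Y \right)} = -4 + Y^{3}$
$\left(B{\left(2 \right)} + N\right)^{2} = \left(\left(-4 + 2^{3}\right) + \sqrt{47}\right)^{2} = \left(\left(-4 + 8\right) + \sqrt{47}\right)^{2} = \left(4 + \sqrt{47}\right)^{2}$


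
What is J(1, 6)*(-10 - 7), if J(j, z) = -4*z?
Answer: 408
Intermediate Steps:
J(1, 6)*(-10 - 7) = (-4*6)*(-10 - 7) = -24*(-17) = 408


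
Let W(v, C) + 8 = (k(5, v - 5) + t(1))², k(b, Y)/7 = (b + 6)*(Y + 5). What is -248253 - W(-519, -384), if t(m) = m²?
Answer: -1597209689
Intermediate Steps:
k(b, Y) = 7*(5 + Y)*(6 + b) (k(b, Y) = 7*((b + 6)*(Y + 5)) = 7*((6 + b)*(5 + Y)) = 7*((5 + Y)*(6 + b)) = 7*(5 + Y)*(6 + b))
W(v, C) = -8 + (1 + 77*v)² (W(v, C) = -8 + ((210 + 35*5 + 42*(v - 5) + 7*(v - 5)*5) + 1²)² = -8 + ((210 + 175 + 42*(-5 + v) + 7*(-5 + v)*5) + 1)² = -8 + ((210 + 175 + (-210 + 42*v) + (-175 + 35*v)) + 1)² = -8 + (77*v + 1)² = -8 + (1 + 77*v)²)
-248253 - W(-519, -384) = -248253 - (-8 + (1 + 77*(-519))²) = -248253 - (-8 + (1 - 39963)²) = -248253 - (-8 + (-39962)²) = -248253 - (-8 + 1596961444) = -248253 - 1*1596961436 = -248253 - 1596961436 = -1597209689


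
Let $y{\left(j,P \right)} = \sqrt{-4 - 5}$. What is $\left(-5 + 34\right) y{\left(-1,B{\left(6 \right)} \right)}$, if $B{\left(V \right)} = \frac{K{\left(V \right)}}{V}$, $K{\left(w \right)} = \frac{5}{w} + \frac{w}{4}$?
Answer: $87 i \approx 87.0 i$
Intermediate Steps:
$K{\left(w \right)} = \frac{5}{w} + \frac{w}{4}$ ($K{\left(w \right)} = \frac{5}{w} + w \frac{1}{4} = \frac{5}{w} + \frac{w}{4}$)
$B{\left(V \right)} = \frac{\frac{5}{V} + \frac{V}{4}}{V}$
$y{\left(j,P \right)} = 3 i$ ($y{\left(j,P \right)} = \sqrt{-9} = 3 i$)
$\left(-5 + 34\right) y{\left(-1,B{\left(6 \right)} \right)} = \left(-5 + 34\right) 3 i = 29 \cdot 3 i = 87 i$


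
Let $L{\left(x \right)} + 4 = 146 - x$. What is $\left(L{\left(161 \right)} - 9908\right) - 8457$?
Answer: $-18384$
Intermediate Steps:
$L{\left(x \right)} = 142 - x$ ($L{\left(x \right)} = -4 - \left(-146 + x\right) = 142 - x$)
$\left(L{\left(161 \right)} - 9908\right) - 8457 = \left(\left(142 - 161\right) - 9908\right) - 8457 = \left(-19 - 9908\right) - 8457 = -9927 - 8457 = -18384$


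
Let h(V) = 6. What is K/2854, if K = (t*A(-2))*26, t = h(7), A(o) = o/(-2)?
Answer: 78/1427 ≈ 0.054660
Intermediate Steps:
A(o) = -o/2 (A(o) = o*(-1/2) = -o/2)
t = 6
K = 156 (K = (6*(-1/2*(-2)))*26 = (6*1)*26 = 6*26 = 156)
K/2854 = 156/2854 = 156*(1/2854) = 78/1427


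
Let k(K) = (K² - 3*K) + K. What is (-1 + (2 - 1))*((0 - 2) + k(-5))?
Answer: 0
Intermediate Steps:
k(K) = K² - 2*K
(-1 + (2 - 1))*((0 - 2) + k(-5)) = (-1 + (2 - 1))*((0 - 2) - 5*(-2 - 5)) = (-1 + 1)*(-2 - 5*(-7)) = 0*(-2 + 35) = 0*33 = 0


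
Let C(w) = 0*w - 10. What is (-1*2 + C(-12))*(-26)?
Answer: 312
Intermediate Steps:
C(w) = -10 (C(w) = 0 - 10 = -10)
(-1*2 + C(-12))*(-26) = (-1*2 - 10)*(-26) = (-2 - 10)*(-26) = -12*(-26) = 312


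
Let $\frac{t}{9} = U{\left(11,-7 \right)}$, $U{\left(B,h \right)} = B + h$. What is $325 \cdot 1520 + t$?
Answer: $494036$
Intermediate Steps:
$t = 36$ ($t = 9 \left(11 - 7\right) = 9 \cdot 4 = 36$)
$325 \cdot 1520 + t = 325 \cdot 1520 + 36 = 494000 + 36 = 494036$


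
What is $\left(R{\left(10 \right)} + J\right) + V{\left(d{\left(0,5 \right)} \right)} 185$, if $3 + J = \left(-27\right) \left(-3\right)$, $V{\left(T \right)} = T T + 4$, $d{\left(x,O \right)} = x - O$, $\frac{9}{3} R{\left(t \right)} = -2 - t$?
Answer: $5439$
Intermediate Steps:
$R{\left(t \right)} = - \frac{2}{3} - \frac{t}{3}$ ($R{\left(t \right)} = \frac{-2 - t}{3} = - \frac{2}{3} - \frac{t}{3}$)
$V{\left(T \right)} = 4 + T^{2}$ ($V{\left(T \right)} = T^{2} + 4 = 4 + T^{2}$)
$J = 78$ ($J = -3 - -81 = -3 + 81 = 78$)
$\left(R{\left(10 \right)} + J\right) + V{\left(d{\left(0,5 \right)} \right)} 185 = \left(\left(- \frac{2}{3} - \frac{10}{3}\right) + 78\right) + \left(4 + \left(0 - 5\right)^{2}\right) 185 = \left(-4 + 78\right) + \left(4 + \left(-5\right)^{2}\right) 185 = 74 + \left(4 + 25\right) 185 = 74 + 29 \cdot 185 = 74 + 5365 = 5439$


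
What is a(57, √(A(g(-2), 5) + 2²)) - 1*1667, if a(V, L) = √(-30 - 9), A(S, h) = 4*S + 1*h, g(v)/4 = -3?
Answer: -1667 + I*√39 ≈ -1667.0 + 6.245*I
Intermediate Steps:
g(v) = -12 (g(v) = 4*(-3) = -12)
A(S, h) = h + 4*S (A(S, h) = 4*S + h = h + 4*S)
a(V, L) = I*√39 (a(V, L) = √(-39) = I*√39)
a(57, √(A(g(-2), 5) + 2²)) - 1*1667 = I*√39 - 1*1667 = I*√39 - 1667 = -1667 + I*√39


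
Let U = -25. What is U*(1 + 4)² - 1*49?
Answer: -674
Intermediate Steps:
U*(1 + 4)² - 1*49 = -25*(1 + 4)² - 1*49 = -25*5² - 49 = -25*25 - 49 = -625 - 49 = -674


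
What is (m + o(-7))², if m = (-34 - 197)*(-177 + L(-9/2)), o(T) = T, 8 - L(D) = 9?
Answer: 1690114321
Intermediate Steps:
L(D) = -1 (L(D) = 8 - 1*9 = 8 - 9 = -1)
m = 41118 (m = (-34 - 197)*(-177 - 1) = -231*(-178) = 41118)
(m + o(-7))² = (41118 - 7)² = 41111² = 1690114321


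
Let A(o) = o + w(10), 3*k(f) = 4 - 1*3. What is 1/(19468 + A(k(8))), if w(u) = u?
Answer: 3/58435 ≈ 5.1339e-5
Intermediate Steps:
k(f) = ⅓ (k(f) = (4 - 1*3)/3 = (4 - 3)/3 = (⅓)*1 = ⅓)
A(o) = 10 + o (A(o) = o + 10 = 10 + o)
1/(19468 + A(k(8))) = 1/(19468 + (10 + ⅓)) = 1/(19468 + 31/3) = 1/(58435/3) = 3/58435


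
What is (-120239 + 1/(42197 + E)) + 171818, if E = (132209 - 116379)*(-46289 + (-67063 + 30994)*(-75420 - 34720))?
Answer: 3243604891009345534/62886153105127 ≈ 51579.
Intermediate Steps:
E = 62886153062930 (E = 15830*(-46289 - 36069*(-110140)) = 15830*(-46289 + 3972639660) = 15830*3972593371 = 62886153062930)
(-120239 + 1/(42197 + E)) + 171818 = (-120239 + 1/(42197 + 62886153062930)) + 171818 = (-120239 + 1/62886153105127) + 171818 = -7561368163207365352/62886153105127 + 171818 = 3243604891009345534/62886153105127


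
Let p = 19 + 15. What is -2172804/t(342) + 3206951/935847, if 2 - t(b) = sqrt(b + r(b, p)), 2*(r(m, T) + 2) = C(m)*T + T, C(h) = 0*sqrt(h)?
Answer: 369814205789/30032181 + 2172804*sqrt(357)/353 ≈ 1.2861e+5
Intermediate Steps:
C(h) = 0
p = 34
r(m, T) = -2 + T/2 (r(m, T) = -2 + (0*T + T)/2 = -2 + (0 + T)/2 = -2 + T/2)
t(b) = 2 - sqrt(15 + b) (t(b) = 2 - sqrt(b + (-2 + (1/2)*34)) = 2 - sqrt(b + (-2 + 17)) = 2 - sqrt(b + 15) = 2 - sqrt(15 + b))
-2172804/t(342) + 3206951/935847 = -2172804/(2 - sqrt(15 + 342)) + 3206951/935847 = -2172804/(2 - sqrt(357)) + 3206951*(1/935847) = -2172804/(2 - sqrt(357)) + 291541/85077 = 291541/85077 - 2172804/(2 - sqrt(357))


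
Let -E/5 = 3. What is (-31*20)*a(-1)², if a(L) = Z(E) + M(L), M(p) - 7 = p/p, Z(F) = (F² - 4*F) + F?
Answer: -47916080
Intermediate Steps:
E = -15 (E = -5*3 = -15)
Z(F) = F² - 3*F
M(p) = 8 (M(p) = 7 + p/p = 7 + 1 = 8)
a(L) = 278 (a(L) = -15*(-3 - 15) + 8 = -15*(-18) + 8 = 270 + 8 = 278)
(-31*20)*a(-1)² = -31*20*278² = -620*77284 = -47916080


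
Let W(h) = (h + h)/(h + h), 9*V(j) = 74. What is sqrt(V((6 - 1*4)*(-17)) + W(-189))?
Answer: sqrt(83)/3 ≈ 3.0368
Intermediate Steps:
V(j) = 74/9 (V(j) = (1/9)*74 = 74/9)
W(h) = 1 (W(h) = (2*h)/((2*h)) = (2*h)*(1/(2*h)) = 1)
sqrt(V((6 - 1*4)*(-17)) + W(-189)) = sqrt(74/9 + 1) = sqrt(83/9) = sqrt(83)/3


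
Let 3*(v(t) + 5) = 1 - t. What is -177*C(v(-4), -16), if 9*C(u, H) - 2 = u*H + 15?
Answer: -12449/9 ≈ -1383.2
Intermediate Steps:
v(t) = -14/3 - t/3 (v(t) = -5 + (1 - t)/3 = -5 + (1/3 - t/3) = -14/3 - t/3)
C(u, H) = 17/9 + H*u/9 (C(u, H) = 2/9 + (u*H + 15)/9 = 2/9 + (H*u + 15)/9 = 2/9 + (15 + H*u)/9 = 2/9 + (5/3 + H*u/9) = 17/9 + H*u/9)
-177*C(v(-4), -16) = -177*(17/9 + (1/9)*(-16)*(-14/3 - 1/3*(-4))) = -177*(17/9 + (1/9)*(-16)*(-14/3 + 4/3)) = -177*(17/9 + (1/9)*(-16)*(-10/3)) = -177*(17/9 + 160/27) = -177*211/27 = -12449/9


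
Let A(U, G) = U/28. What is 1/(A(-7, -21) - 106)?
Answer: -4/425 ≈ -0.0094118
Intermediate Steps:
A(U, G) = U/28 (A(U, G) = U*(1/28) = U/28)
1/(A(-7, -21) - 106) = 1/((1/28)*(-7) - 106) = 1/(-¼ - 106) = 1/(-425/4) = -4/425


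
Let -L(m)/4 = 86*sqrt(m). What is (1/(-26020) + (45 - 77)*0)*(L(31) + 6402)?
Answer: -3201/13010 + 86*sqrt(31)/6505 ≈ -0.17243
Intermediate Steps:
L(m) = -344*sqrt(m)
(1/(-26020) + (45 - 77)*0)*(L(31) + 6402) = (1/(-26020) + (45 - 77)*0)*(-344*sqrt(31) + 6402) = (-1/26020 - 32*0)*(6402 - 344*sqrt(31)) = (-1/26020 + 0)*(6402 - 344*sqrt(31)) = -(6402 - 344*sqrt(31))/26020 = -3201/13010 + 86*sqrt(31)/6505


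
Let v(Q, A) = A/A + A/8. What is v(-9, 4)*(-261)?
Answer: -783/2 ≈ -391.50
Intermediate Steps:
v(Q, A) = 1 + A/8 (v(Q, A) = 1 + A*(⅛) = 1 + A/8)
v(-9, 4)*(-261) = (1 + (⅛)*4)*(-261) = (1 + ½)*(-261) = (3/2)*(-261) = -783/2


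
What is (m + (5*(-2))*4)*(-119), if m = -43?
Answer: 9877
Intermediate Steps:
(m + (5*(-2))*4)*(-119) = (-43 + (5*(-2))*4)*(-119) = (-43 - 10*4)*(-119) = (-43 - 40)*(-119) = -83*(-119) = 9877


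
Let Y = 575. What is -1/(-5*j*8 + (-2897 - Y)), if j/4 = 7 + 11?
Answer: 1/6352 ≈ 0.00015743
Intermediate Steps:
j = 72 (j = 4*(7 + 11) = 4*18 = 72)
-1/(-5*j*8 + (-2897 - Y)) = -1/(-5*72*8 + (-2897 - 1*575)) = -1/(-360*8 + (-2897 - 575)) = -1/(-2880 - 3472) = -1/(-6352) = -1*(-1/6352) = 1/6352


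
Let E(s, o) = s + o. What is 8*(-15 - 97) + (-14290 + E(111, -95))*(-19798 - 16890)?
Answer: 523683616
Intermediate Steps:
E(s, o) = o + s
8*(-15 - 97) + (-14290 + E(111, -95))*(-19798 - 16890) = 8*(-15 - 97) + (-14290 + (-95 + 111))*(-19798 - 16890) = 8*(-112) + (-14290 + 16)*(-36688) = -896 - 14274*(-36688) = -896 + 523684512 = 523683616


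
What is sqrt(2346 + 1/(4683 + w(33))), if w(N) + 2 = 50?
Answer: sqrt(52509023637)/4731 ≈ 48.436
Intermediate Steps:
w(N) = 48 (w(N) = -2 + 50 = 48)
sqrt(2346 + 1/(4683 + w(33))) = sqrt(2346 + 1/(4683 + 48)) = sqrt(2346 + 1/4731) = sqrt(11098927/4731) = sqrt(52509023637)/4731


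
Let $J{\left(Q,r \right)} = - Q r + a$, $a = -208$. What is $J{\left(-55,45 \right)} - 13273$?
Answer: $-11006$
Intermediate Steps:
$J{\left(Q,r \right)} = -208 - Q r$ ($J{\left(Q,r \right)} = - Q r - 208 = -208 - Q r$)
$J{\left(-55,45 \right)} - 13273 = \left(-208 - \left(-55\right) 45\right) - 13273 = \left(-208 + 2475\right) - 13273 = 2267 - 13273 = -11006$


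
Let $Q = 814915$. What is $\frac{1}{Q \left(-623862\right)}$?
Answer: $- \frac{1}{508394501730} \approx -1.967 \cdot 10^{-12}$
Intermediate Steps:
$\frac{1}{Q \left(-623862\right)} = \frac{1}{814915 \left(-623862\right)} = \frac{1}{814915} \left(- \frac{1}{623862}\right) = - \frac{1}{508394501730}$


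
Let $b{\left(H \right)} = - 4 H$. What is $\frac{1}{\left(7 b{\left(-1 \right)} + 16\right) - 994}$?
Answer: $- \frac{1}{950} \approx -0.0010526$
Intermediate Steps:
$\frac{1}{\left(7 b{\left(-1 \right)} + 16\right) - 994} = \frac{1}{\left(7 \left(\left(-4\right) \left(-1\right)\right) + 16\right) - 994} = \frac{1}{\left(7 \cdot 4 + 16\right) - 994} = \frac{1}{\left(28 + 16\right) - 994} = \frac{1}{44 - 994} = \frac{1}{-950} = - \frac{1}{950}$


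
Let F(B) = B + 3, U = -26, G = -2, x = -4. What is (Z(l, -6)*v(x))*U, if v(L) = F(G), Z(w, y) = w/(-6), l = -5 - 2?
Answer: -91/3 ≈ -30.333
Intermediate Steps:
l = -7
Z(w, y) = -w/6 (Z(w, y) = w*(-⅙) = -w/6)
F(B) = 3 + B
v(L) = 1 (v(L) = 3 - 2 = 1)
(Z(l, -6)*v(x))*U = (-⅙*(-7)*1)*(-26) = ((7/6)*1)*(-26) = (7/6)*(-26) = -91/3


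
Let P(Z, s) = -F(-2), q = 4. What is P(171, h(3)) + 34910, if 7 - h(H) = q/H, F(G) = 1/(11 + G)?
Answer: 314189/9 ≈ 34910.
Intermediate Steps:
h(H) = 7 - 4/H
P(Z, s) = -⅑ (P(Z, s) = -1/(11 - 2) = -1/9 = -1*⅑ = -⅑)
P(171, h(3)) + 34910 = -⅑ + 34910 = 314189/9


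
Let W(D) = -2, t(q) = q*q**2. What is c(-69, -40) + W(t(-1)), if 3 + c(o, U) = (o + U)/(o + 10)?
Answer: -186/59 ≈ -3.1525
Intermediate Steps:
c(o, U) = -3 + (U + o)/(10 + o) (c(o, U) = -3 + (o + U)/(o + 10) = -3 + (U + o)/(10 + o))
t(q) = q**3
c(-69, -40) + W(t(-1)) = (-30 - 40 - 2*(-69))/(10 - 69) - 2 = (-30 - 40 + 138)/(-59) - 2 = -1/59*68 - 2 = -68/59 - 2 = -186/59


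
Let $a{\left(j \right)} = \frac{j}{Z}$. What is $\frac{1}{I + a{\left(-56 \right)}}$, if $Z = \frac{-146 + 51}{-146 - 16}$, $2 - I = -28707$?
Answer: $\frac{95}{2718283} \approx 3.4949 \cdot 10^{-5}$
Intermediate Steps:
$I = 28709$ ($I = 2 - -28707 = 2 + 28707 = 28709$)
$Z = \frac{95}{162}$ ($Z = - \frac{95}{-162} = \left(-95\right) \left(- \frac{1}{162}\right) = \frac{95}{162} \approx 0.58642$)
$a{\left(j \right)} = \frac{162 j}{95}$ ($a{\left(j \right)} = \frac{j}{\frac{95}{162}} = j \frac{162}{95} = \frac{162 j}{95}$)
$\frac{1}{I + a{\left(-56 \right)}} = \frac{1}{28709 + \frac{162}{95} \left(-56\right)} = \frac{1}{28709 - \frac{9072}{95}} = \frac{1}{\frac{2718283}{95}} = \frac{95}{2718283}$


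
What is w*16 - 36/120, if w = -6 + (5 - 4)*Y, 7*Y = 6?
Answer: -5781/70 ≈ -82.586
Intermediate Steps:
Y = 6/7 (Y = (⅐)*6 = 6/7 ≈ 0.85714)
w = -36/7 (w = -6 + (5 - 4)*(6/7) = -6 + 1*(6/7) = -6 + 6/7 = -36/7 ≈ -5.1429)
w*16 - 36/120 = -36/7*16 - 36/120 = -576/7 - 36*1/120 = -576/7 - 3/10 = -5781/70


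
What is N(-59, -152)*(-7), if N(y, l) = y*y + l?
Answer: -23303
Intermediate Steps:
N(y, l) = l + y² (N(y, l) = y² + l = l + y²)
N(-59, -152)*(-7) = (-152 + (-59)²)*(-7) = (-152 + 3481)*(-7) = 3329*(-7) = -23303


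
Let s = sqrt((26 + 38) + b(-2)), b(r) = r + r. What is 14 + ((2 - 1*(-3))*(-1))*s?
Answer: 14 - 10*sqrt(15) ≈ -24.730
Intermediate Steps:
b(r) = 2*r
s = 2*sqrt(15) (s = sqrt((26 + 38) + 2*(-2)) = sqrt(64 - 4) = sqrt(60) = 2*sqrt(15) ≈ 7.7460)
14 + ((2 - 1*(-3))*(-1))*s = 14 + ((2 - 1*(-3))*(-1))*(2*sqrt(15)) = 14 + ((2 + 3)*(-1))*(2*sqrt(15)) = 14 + (5*(-1))*(2*sqrt(15)) = 14 - 10*sqrt(15)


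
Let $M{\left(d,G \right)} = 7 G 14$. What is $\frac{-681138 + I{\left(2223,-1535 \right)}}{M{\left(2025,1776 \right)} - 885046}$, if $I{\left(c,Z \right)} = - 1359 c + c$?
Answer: $\frac{1849986}{355499} \approx 5.2039$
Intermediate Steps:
$I{\left(c,Z \right)} = - 1358 c$
$M{\left(d,G \right)} = 98 G$
$\frac{-681138 + I{\left(2223,-1535 \right)}}{M{\left(2025,1776 \right)} - 885046} = \frac{-681138 - 3018834}{98 \cdot 1776 - 885046} = \frac{-681138 - 3018834}{174048 - 885046} = - \frac{3699972}{-710998} = \left(-3699972\right) \left(- \frac{1}{710998}\right) = \frac{1849986}{355499}$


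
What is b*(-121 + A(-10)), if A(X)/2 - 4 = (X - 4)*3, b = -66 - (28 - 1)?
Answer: 18321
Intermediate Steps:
b = -93 (b = -66 - 1*27 = -66 - 27 = -93)
A(X) = -16 + 6*X (A(X) = 8 + 2*((X - 4)*3) = 8 + 2*((-4 + X)*3) = 8 + 2*(-12 + 3*X) = 8 + (-24 + 6*X) = -16 + 6*X)
b*(-121 + A(-10)) = -93*(-121 + (-16 + 6*(-10))) = -93*(-121 + (-16 - 60)) = -93*(-121 - 76) = -93*(-197) = 18321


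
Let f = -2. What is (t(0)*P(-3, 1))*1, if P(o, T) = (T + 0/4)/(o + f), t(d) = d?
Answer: 0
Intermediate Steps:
P(o, T) = T/(-2 + o) (P(o, T) = (T + 0/4)/(o - 2) = (T + 0*(¼))/(-2 + o) = (T + 0)/(-2 + o) = T/(-2 + o))
(t(0)*P(-3, 1))*1 = (0*(1/(-2 - 3)))*1 = (0*(1/(-5)))*1 = (0*(1*(-⅕)))*1 = (0*(-⅕))*1 = 0*1 = 0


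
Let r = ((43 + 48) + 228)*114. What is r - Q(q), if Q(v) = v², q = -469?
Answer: -183595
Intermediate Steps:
r = 36366 (r = (91 + 228)*114 = 319*114 = 36366)
r - Q(q) = 36366 - 1*(-469)² = 36366 - 1*219961 = 36366 - 219961 = -183595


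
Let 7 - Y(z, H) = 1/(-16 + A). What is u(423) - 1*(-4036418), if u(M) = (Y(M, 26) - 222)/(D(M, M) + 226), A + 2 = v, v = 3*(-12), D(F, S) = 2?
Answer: 2615598253/648 ≈ 4.0364e+6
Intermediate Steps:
v = -36
A = -38 (A = -2 - 36 = -38)
Y(z, H) = 379/54 (Y(z, H) = 7 - 1/(-16 - 38) = 7 - 1/(-54) = 7 - 1*(-1/54) = 7 + 1/54 = 379/54)
u(M) = -611/648 (u(M) = (379/54 - 222)/(2 + 226) = -11609/54/228 = -11609/54*1/228 = -611/648)
u(423) - 1*(-4036418) = -611/648 - 1*(-4036418) = -611/648 + 4036418 = 2615598253/648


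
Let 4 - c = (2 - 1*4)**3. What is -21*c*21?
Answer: -5292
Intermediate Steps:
c = 12 (c = 4 - (2 - 1*4)**3 = 4 - (2 - 4)**3 = 4 - 1*(-2)**3 = 4 - 1*(-8) = 4 + 8 = 12)
-21*c*21 = -21*12*21 = -252*21 = -5292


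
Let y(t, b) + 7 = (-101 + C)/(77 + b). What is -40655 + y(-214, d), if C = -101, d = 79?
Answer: -3171737/78 ≈ -40663.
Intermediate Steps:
y(t, b) = -7 - 202/(77 + b) (y(t, b) = -7 + (-101 - 101)/(77 + b) = -7 - 202/(77 + b))
-40655 + y(-214, d) = -40655 + (-741 - 7*79)/(77 + 79) = -40655 + (-741 - 553)/156 = -40655 + (1/156)*(-1294) = -40655 - 647/78 = -3171737/78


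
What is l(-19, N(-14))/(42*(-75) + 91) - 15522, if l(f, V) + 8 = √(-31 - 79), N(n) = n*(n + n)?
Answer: -47481790/3059 - I*√110/3059 ≈ -15522.0 - 0.0034286*I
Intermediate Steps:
N(n) = 2*n² (N(n) = n*(2*n) = 2*n²)
l(f, V) = -8 + I*√110 (l(f, V) = -8 + √(-31 - 79) = -8 + √(-110) = -8 + I*√110)
l(-19, N(-14))/(42*(-75) + 91) - 15522 = (-8 + I*√110)/(42*(-75) + 91) - 15522 = (-8 + I*√110)/(-3150 + 91) - 15522 = (-8 + I*√110)/(-3059) - 15522 = (-8 + I*√110)*(-1/3059) - 15522 = (8/3059 - I*√110/3059) - 15522 = -47481790/3059 - I*√110/3059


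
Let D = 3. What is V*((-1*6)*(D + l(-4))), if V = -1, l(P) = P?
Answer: -6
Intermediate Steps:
V*((-1*6)*(D + l(-4))) = -(-1*6)*(3 - 4) = -(-6)*(-1) = -1*6 = -6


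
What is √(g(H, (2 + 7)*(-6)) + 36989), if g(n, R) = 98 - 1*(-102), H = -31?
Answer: √37189 ≈ 192.84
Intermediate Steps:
g(n, R) = 200 (g(n, R) = 98 + 102 = 200)
√(g(H, (2 + 7)*(-6)) + 36989) = √(200 + 36989) = √37189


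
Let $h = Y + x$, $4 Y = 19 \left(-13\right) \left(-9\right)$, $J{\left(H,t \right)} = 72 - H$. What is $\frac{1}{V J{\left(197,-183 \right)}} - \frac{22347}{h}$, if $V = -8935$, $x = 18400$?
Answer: $- \frac{99835146677}{84684813125} \approx -1.1789$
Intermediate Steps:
$Y = \frac{2223}{4}$ ($Y = \frac{19 \left(-13\right) \left(-9\right)}{4} = \frac{\left(-247\right) \left(-9\right)}{4} = \frac{1}{4} \cdot 2223 = \frac{2223}{4} \approx 555.75$)
$h = \frac{75823}{4}$ ($h = \frac{2223}{4} + 18400 = \frac{75823}{4} \approx 18956.0$)
$\frac{1}{V J{\left(197,-183 \right)}} - \frac{22347}{h} = \frac{1}{\left(-8935\right) \left(72 - 197\right)} - \frac{22347}{\frac{75823}{4}} = - \frac{1}{8935 \left(72 - 197\right)} - \frac{89388}{75823} = - \frac{1}{8935 \left(-125\right)} - \frac{89388}{75823} = \left(- \frac{1}{8935}\right) \left(- \frac{1}{125}\right) - \frac{89388}{75823} = \frac{1}{1116875} - \frac{89388}{75823} = - \frac{99835146677}{84684813125}$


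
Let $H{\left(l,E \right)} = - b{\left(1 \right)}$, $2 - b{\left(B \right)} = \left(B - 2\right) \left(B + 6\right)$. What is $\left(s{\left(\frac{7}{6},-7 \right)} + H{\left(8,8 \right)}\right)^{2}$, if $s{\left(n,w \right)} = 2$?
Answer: $49$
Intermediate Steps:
$b{\left(B \right)} = 2 - \left(-2 + B\right) \left(6 + B\right)$ ($b{\left(B \right)} = 2 - \left(B - 2\right) \left(B + 6\right) = 2 - \left(B - 2\right) \left(6 + B\right) = 2 - \left(-2 + B\right) \left(6 + B\right)$)
$H{\left(l,E \right)} = -9$ ($H{\left(l,E \right)} = - (14 - 1^{2} - 4) = - (14 - 1 - 4) = \left(-1\right) 9 = -9$)
$\left(s{\left(\frac{7}{6},-7 \right)} + H{\left(8,8 \right)}\right)^{2} = \left(2 - 9\right)^{2} = \left(-7\right)^{2} = 49$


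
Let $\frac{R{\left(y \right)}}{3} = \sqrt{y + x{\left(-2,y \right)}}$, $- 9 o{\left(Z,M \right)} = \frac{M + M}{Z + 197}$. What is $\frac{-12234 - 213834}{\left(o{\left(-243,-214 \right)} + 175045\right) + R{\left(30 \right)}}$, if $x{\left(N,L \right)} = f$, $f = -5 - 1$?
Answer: $- \frac{1695613744187676}{1312910066022817} + \frac{58120726392 \sqrt{6}}{1312910066022817} \approx -1.2914$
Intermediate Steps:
$o{\left(Z,M \right)} = - \frac{2 M}{9 \left(197 + Z\right)}$ ($o{\left(Z,M \right)} = - \frac{\left(M + M\right) \frac{1}{Z + 197}}{9} = - \frac{2 M \frac{1}{197 + Z}}{9} = - \frac{2 M}{9 \left(197 + Z\right)}$)
$f = -6$ ($f = -5 - 1 = -6$)
$x{\left(N,L \right)} = -6$
$R{\left(y \right)} = 3 \sqrt{-6 + y}$ ($R{\left(y \right)} = 3 \sqrt{y - 6} = 3 \sqrt{-6 + y}$)
$\frac{-12234 - 213834}{\left(o{\left(-243,-214 \right)} + 175045\right) + R{\left(30 \right)}} = \frac{-12234 - 213834}{\left(\left(-2\right) \left(-214\right) \frac{1}{1773 + 9 \left(-243\right)} + 175045\right) + 3 \sqrt{-6 + 30}} = - \frac{226068}{\left(\left(-2\right) \left(-214\right) \frac{1}{1773 - 2187} + 175045\right) + 3 \sqrt{24}} = - \frac{226068}{\left(\left(-2\right) \left(-214\right) \frac{1}{-414} + 175045\right) + 3 \cdot 2 \sqrt{6}} = - \frac{226068}{\left(\left(-2\right) \left(-214\right) \left(- \frac{1}{414}\right) + 175045\right) + 6 \sqrt{6}} = - \frac{226068}{\left(- \frac{214}{207} + 175045\right) + 6 \sqrt{6}} = - \frac{226068}{\frac{36234101}{207} + 6 \sqrt{6}}$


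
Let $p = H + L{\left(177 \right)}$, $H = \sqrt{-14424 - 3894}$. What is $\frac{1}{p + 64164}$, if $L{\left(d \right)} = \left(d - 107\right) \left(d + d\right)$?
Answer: $\frac{14824}{1318508909} - \frac{i \sqrt{18318}}{7911053454} \approx 1.1243 \cdot 10^{-5} - 1.7108 \cdot 10^{-8} i$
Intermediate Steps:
$H = i \sqrt{18318}$ ($H = \sqrt{-18318} = i \sqrt{18318} \approx 135.34 i$)
$L{\left(d \right)} = 2 d \left(-107 + d\right)$ ($L{\left(d \right)} = \left(-107 + d\right) 2 d = 2 d \left(-107 + d\right)$)
$p = 24780 + i \sqrt{18318}$ ($p = i \sqrt{18318} + 2 \cdot 177 \left(-107 + 177\right) = i \sqrt{18318} + 2 \cdot 177 \cdot 70 = i \sqrt{18318} + 24780 = 24780 + i \sqrt{18318} \approx 24780.0 + 135.34 i$)
$\frac{1}{p + 64164} = \frac{1}{\left(24780 + i \sqrt{18318}\right) + 64164} = \frac{1}{88944 + i \sqrt{18318}}$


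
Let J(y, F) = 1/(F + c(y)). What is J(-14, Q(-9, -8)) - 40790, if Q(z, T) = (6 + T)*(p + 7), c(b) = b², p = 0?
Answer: -7423779/182 ≈ -40790.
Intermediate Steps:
Q(z, T) = 42 + 7*T (Q(z, T) = (6 + T)*(0 + 7) = (6 + T)*7 = 42 + 7*T)
J(y, F) = 1/(F + y²)
J(-14, Q(-9, -8)) - 40790 = 1/((42 + 7*(-8)) + (-14)²) - 40790 = 1/((42 - 56) + 196) - 40790 = 1/(-14 + 196) - 40790 = 1/182 - 40790 = -7423779/182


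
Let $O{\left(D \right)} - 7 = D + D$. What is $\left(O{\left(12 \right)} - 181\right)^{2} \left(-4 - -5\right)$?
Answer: $22500$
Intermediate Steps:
$O{\left(D \right)} = 7 + 2 D$ ($O{\left(D \right)} = 7 + \left(D + D\right) = 7 + 2 D$)
$\left(O{\left(12 \right)} - 181\right)^{2} \left(-4 - -5\right) = \left(\left(7 + 2 \cdot 12\right) - 181\right)^{2} \left(-4 - -5\right) = \left(\left(7 + 24\right) - 181\right)^{2} \left(-4 + 5\right) = \left(31 - 181\right)^{2} \cdot 1 = \left(-150\right)^{2} \cdot 1 = 22500 \cdot 1 = 22500$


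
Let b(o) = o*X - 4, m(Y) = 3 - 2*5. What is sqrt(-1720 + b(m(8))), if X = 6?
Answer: I*sqrt(1766) ≈ 42.024*I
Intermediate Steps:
m(Y) = -7 (m(Y) = 3 - 10 = -7)
b(o) = -4 + 6*o (b(o) = o*6 - 4 = 6*o - 4 = -4 + 6*o)
sqrt(-1720 + b(m(8))) = sqrt(-1720 + (-4 + 6*(-7))) = sqrt(-1720 + (-4 - 42)) = sqrt(-1720 - 46) = sqrt(-1766) = I*sqrt(1766)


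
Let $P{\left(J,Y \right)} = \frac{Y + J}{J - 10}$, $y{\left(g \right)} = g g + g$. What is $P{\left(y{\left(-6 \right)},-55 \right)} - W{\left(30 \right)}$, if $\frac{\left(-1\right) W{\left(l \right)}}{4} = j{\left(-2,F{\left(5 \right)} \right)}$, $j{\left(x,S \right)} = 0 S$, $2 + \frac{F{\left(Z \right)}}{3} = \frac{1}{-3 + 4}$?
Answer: $- \frac{5}{4} \approx -1.25$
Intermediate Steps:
$y{\left(g \right)} = g + g^{2}$ ($y{\left(g \right)} = g^{2} + g = g + g^{2}$)
$F{\left(Z \right)} = -3$ ($F{\left(Z \right)} = -6 + \frac{3}{-3 + 4} = -6 + \frac{3}{1} = -6 + 3 \cdot 1 = -6 + 3 = -3$)
$j{\left(x,S \right)} = 0$
$W{\left(l \right)} = 0$ ($W{\left(l \right)} = \left(-4\right) 0 = 0$)
$P{\left(J,Y \right)} = \frac{J + Y}{-10 + J}$
$P{\left(y{\left(-6 \right)},-55 \right)} - W{\left(30 \right)} = \frac{- 6 \left(1 - 6\right) - 55}{-10 - 6 \left(1 - 6\right)} - 0 = \frac{\left(-6\right) \left(-5\right) - 55}{-10 - -30} + 0 = \frac{30 - 55}{-10 + 30} + 0 = \frac{1}{20} \left(-25\right) + 0 = - \frac{5}{4} + 0 = - \frac{5}{4}$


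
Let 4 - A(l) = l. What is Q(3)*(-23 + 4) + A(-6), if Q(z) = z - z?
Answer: 10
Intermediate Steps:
Q(z) = 0
A(l) = 4 - l
Q(3)*(-23 + 4) + A(-6) = 0*(-23 + 4) + (4 - 1*(-6)) = 0*(-19) + (4 + 6) = 0 + 10 = 10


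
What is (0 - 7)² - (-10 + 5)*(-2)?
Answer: 39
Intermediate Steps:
(0 - 7)² - (-10 + 5)*(-2) = (-7)² - (-5)*(-2) = 49 - 1*10 = 49 - 10 = 39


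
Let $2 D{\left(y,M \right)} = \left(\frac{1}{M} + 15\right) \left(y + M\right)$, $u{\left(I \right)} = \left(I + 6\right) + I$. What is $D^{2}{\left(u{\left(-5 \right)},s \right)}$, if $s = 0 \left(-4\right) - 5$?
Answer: $\frac{110889}{25} \approx 4435.6$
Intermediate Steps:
$u{\left(I \right)} = 6 + 2 I$ ($u{\left(I \right)} = \left(6 + I\right) + I = 6 + 2 I$)
$s = -5$ ($s = 0 - 5 = -5$)
$D{\left(y,M \right)} = \frac{\left(15 + \frac{1}{M}\right) \left(M + y\right)}{2}$ ($D{\left(y,M \right)} = \frac{\left(\frac{1}{M} + 15\right) \left(y + M\right)}{2} = \frac{\left(15 + \frac{1}{M}\right) \left(M + y\right)}{2}$)
$D^{2}{\left(u{\left(-5 \right)},s \right)} = \left(\frac{\left(6 + 2 \left(-5\right)\right) - 5 \left(1 + 15 \left(-5\right) + 15 \left(6 + 2 \left(-5\right)\right)\right)}{2 \left(-5\right)}\right)^{2} = \left(\frac{1}{2} \left(- \frac{1}{5}\right) \left(\left(6 - 10\right) - 5 \left(1 - 75 + 15 \left(6 - 10\right)\right)\right)\right)^{2} = \left(\frac{1}{2} \left(- \frac{1}{5}\right) \left(-4 - 5 \left(1 - 75 + 15 \left(-4\right)\right)\right)\right)^{2} = \left(\frac{1}{2} \left(- \frac{1}{5}\right) \left(-4 - 5 \left(1 - 75 - 60\right)\right)\right)^{2} = \left(\frac{1}{2} \left(- \frac{1}{5}\right) \left(-4 - -670\right)\right)^{2} = \left(\frac{1}{2} \left(- \frac{1}{5}\right) \left(-4 + 670\right)\right)^{2} = \left(\frac{1}{2} \left(- \frac{1}{5}\right) 666\right)^{2} = \left(- \frac{333}{5}\right)^{2} = \frac{110889}{25}$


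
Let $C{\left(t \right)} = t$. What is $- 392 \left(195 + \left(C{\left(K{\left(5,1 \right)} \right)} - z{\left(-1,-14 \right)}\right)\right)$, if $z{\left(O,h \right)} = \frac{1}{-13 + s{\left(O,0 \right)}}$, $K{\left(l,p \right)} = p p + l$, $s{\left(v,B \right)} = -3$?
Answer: $- \frac{157633}{2} \approx -78817.0$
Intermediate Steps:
$K{\left(l,p \right)} = l + p^{2}$ ($K{\left(l,p \right)} = p^{2} + l = l + p^{2}$)
$z{\left(O,h \right)} = - \frac{1}{16}$ ($z{\left(O,h \right)} = \frac{1}{-13 - 3} = \frac{1}{-16} = - \frac{1}{16}$)
$- 392 \left(195 + \left(C{\left(K{\left(5,1 \right)} \right)} - z{\left(-1,-14 \right)}\right)\right) = - 392 \left(195 + \left(\left(5 + 1^{2}\right) - - \frac{1}{16}\right)\right) = - 392 \left(195 + \left(\left(5 + 1\right) + \frac{1}{16}\right)\right) = - 392 \left(195 + \left(6 + \frac{1}{16}\right)\right) = - 392 \left(195 + \frac{97}{16}\right) = \left(-392\right) \frac{3217}{16} = - \frac{157633}{2}$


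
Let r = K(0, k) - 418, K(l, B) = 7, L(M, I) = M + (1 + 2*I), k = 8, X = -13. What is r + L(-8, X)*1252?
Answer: -41727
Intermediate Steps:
L(M, I) = 1 + M + 2*I
r = -411 (r = 7 - 418 = -411)
r + L(-8, X)*1252 = -411 + (1 - 8 + 2*(-13))*1252 = -411 + (1 - 8 - 26)*1252 = -411 - 33*1252 = -411 - 41316 = -41727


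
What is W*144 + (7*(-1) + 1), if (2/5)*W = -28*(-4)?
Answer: 40314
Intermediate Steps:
W = 280 (W = 5*(-28*(-4))/2 = (5/2)*112 = 280)
W*144 + (7*(-1) + 1) = 280*144 + (7*(-1) + 1) = 40320 + (-7 + 1) = 40320 - 6 = 40314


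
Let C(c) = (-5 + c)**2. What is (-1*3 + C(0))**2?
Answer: 484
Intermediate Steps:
(-1*3 + C(0))**2 = (-1*3 + (-5 + 0)**2)**2 = (-3 + (-5)**2)**2 = (-3 + 25)**2 = 22**2 = 484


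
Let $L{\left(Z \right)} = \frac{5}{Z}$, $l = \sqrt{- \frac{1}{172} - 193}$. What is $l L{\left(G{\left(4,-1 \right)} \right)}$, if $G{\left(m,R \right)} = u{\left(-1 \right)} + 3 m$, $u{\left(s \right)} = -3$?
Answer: $\frac{5 i \sqrt{1427471}}{774} \approx 7.7181 i$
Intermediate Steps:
$G{\left(m,R \right)} = -3 + 3 m$
$l = \frac{i \sqrt{1427471}}{86}$ ($l = \sqrt{\left(-1\right) \frac{1}{172} - 193} = \sqrt{- \frac{1}{172} - 193} = \sqrt{- \frac{33197}{172}} = \frac{i \sqrt{1427471}}{86} \approx 13.893 i$)
$l L{\left(G{\left(4,-1 \right)} \right)} = \frac{i \sqrt{1427471}}{86} \frac{5}{-3 + 3 \cdot 4} = \frac{i \sqrt{1427471}}{86} \frac{5}{-3 + 12} = \frac{i \sqrt{1427471}}{86} \cdot \frac{5}{9} = \frac{5 i \sqrt{1427471}}{774}$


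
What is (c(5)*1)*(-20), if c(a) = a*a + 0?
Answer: -500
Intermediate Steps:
c(a) = a² (c(a) = a² + 0 = a²)
(c(5)*1)*(-20) = (5²*1)*(-20) = (25*1)*(-20) = 25*(-20) = -500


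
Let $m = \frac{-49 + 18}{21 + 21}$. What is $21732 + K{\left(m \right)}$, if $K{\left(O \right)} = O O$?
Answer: $\frac{38336209}{1764} \approx 21733.0$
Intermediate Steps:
$m = - \frac{31}{42} \approx -0.7381$
$K{\left(O \right)} = O^{2}$
$21732 + K{\left(m \right)} = 21732 + \left(- \frac{31}{42}\right)^{2} = 21732 + \frac{961}{1764} = \frac{38336209}{1764}$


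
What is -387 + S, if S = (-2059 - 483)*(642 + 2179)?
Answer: -7171369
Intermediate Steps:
S = -7170982 (S = -2542*2821 = -7170982)
-387 + S = -387 - 7170982 = -7171369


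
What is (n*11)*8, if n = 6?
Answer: 528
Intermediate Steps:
(n*11)*8 = (6*11)*8 = 66*8 = 528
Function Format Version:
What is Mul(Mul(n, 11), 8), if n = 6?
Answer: 528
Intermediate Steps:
Mul(Mul(n, 11), 8) = Mul(Mul(6, 11), 8) = Mul(66, 8) = 528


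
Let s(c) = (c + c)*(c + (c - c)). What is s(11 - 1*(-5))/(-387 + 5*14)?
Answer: -512/317 ≈ -1.6151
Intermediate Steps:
s(c) = 2*c² (s(c) = (2*c)*(c + 0) = (2*c)*c = 2*c²)
s(11 - 1*(-5))/(-387 + 5*14) = (2*(11 - 1*(-5))²)/(-387 + 5*14) = (2*(11 + 5)²)/(-387 + 70) = (2*16²)/(-317) = (2*256)*(-1/317) = 512*(-1/317) = -512/317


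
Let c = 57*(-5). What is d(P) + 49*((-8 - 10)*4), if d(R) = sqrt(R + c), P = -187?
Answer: -3528 + 2*I*sqrt(118) ≈ -3528.0 + 21.726*I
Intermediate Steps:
c = -285
d(R) = sqrt(-285 + R) (d(R) = sqrt(R - 285) = sqrt(-285 + R))
d(P) + 49*((-8 - 10)*4) = sqrt(-285 - 187) + 49*((-8 - 10)*4) = sqrt(-472) + 49*(-18*4) = 2*I*sqrt(118) + 49*(-72) = 2*I*sqrt(118) - 3528 = -3528 + 2*I*sqrt(118)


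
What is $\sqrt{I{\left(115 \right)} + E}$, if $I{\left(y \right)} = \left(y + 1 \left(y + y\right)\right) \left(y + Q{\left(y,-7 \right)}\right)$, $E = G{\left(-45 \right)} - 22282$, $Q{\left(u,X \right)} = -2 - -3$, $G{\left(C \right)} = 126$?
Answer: $2 \sqrt{4466} \approx 133.66$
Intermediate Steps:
$Q{\left(u,X \right)} = 1$ ($Q{\left(u,X \right)} = -2 + 3 = 1$)
$E = -22156$ ($E = 126 - 22282 = -22156$)
$I{\left(y \right)} = 3 y \left(1 + y\right)$ ($I{\left(y \right)} = \left(y + 1 \left(y + y\right)\right) \left(y + 1\right) = \left(y + 1 \cdot 2 y\right) \left(1 + y\right) = \left(y + 2 y\right) \left(1 + y\right) = 3 y \left(1 + y\right)$)
$\sqrt{I{\left(115 \right)} + E} = \sqrt{3 \cdot 115 \left(1 + 115\right) - 22156} = \sqrt{3 \cdot 115 \cdot 116 - 22156} = \sqrt{40020 - 22156} = \sqrt{17864} = 2 \sqrt{4466}$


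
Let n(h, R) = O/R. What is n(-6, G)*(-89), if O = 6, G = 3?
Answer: -178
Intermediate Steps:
n(h, R) = 6/R
n(-6, G)*(-89) = (6/3)*(-89) = (6*(⅓))*(-89) = 2*(-89) = -178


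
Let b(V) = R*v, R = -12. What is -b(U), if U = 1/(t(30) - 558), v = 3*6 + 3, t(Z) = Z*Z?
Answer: 252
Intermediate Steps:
t(Z) = Z**2
v = 21 (v = 18 + 3 = 21)
U = 1/342 (U = 1/(30**2 - 558) = 1/(900 - 558) = 1/342 ≈ 0.0029240)
b(V) = -252 (b(V) = -12*21 = -252)
-b(U) = -1*(-252) = 252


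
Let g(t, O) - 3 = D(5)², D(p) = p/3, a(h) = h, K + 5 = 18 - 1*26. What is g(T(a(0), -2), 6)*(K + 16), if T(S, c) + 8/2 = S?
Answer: 52/3 ≈ 17.333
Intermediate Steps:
K = -13 (K = -5 + (18 - 1*26) = -5 + (18 - 26) = -5 - 8 = -13)
T(S, c) = -4 + S
D(p) = p/3
g(t, O) = 52/9 (g(t, O) = 3 + ((⅓)*5)² = 3 + (5/3)² = 3 + 25/9 = 52/9)
g(T(a(0), -2), 6)*(K + 16) = 52*(-13 + 16)/9 = (52/9)*3 = 52/3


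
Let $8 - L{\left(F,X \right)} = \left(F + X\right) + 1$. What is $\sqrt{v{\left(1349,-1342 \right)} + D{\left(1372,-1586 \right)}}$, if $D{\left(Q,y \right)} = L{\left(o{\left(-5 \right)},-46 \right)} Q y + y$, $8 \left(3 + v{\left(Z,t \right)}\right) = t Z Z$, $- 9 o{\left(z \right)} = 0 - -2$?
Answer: $\frac{i \sqrt{15159036115}}{6} \approx 20520.0 i$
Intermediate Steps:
$o{\left(z \right)} = - \frac{2}{9}$ ($o{\left(z \right)} = - \frac{0 - -2}{9} = - \frac{0 + 2}{9} = \left(- \frac{1}{9}\right) 2 = - \frac{2}{9}$)
$L{\left(F,X \right)} = 7 - F - X$ ($L{\left(F,X \right)} = 8 - \left(\left(F + X\right) + 1\right) = 8 - \left(1 + F + X\right) = 7 - F - X$)
$v{\left(Z,t \right)} = -3 + \frac{t Z^{2}}{8}$ ($v{\left(Z,t \right)} = -3 + \frac{t Z Z}{8} = -3 + \frac{Z t Z}{8} = -3 + \frac{t Z^{2}}{8}$)
$D{\left(Q,y \right)} = y + \frac{479 Q y}{9}$ ($D{\left(Q,y \right)} = \left(7 - - \frac{2}{9} - -46\right) Q y + y = \left(7 + \frac{2}{9} + 46\right) Q y + y = \frac{479 Q}{9} y + y = \frac{479 Q y}{9} + y = y + \frac{479 Q y}{9}$)
$\sqrt{v{\left(1349,-1342 \right)} + D{\left(1372,-1586 \right)}} = \sqrt{\left(-3 + \frac{1}{8} \left(-1342\right) 1349^{2}\right) + \frac{1}{9} \left(-1586\right) \left(9 + 479 \cdot 1372\right)} = \sqrt{\left(-3 + \frac{1}{8} \left(-1342\right) 1819801\right) + \frac{1}{9} \left(-1586\right) \left(9 + 657188\right)} = \sqrt{\left(-3 - \frac{1221086471}{4}\right) + \frac{1}{9} \left(-1586\right) 657197} = \sqrt{- \frac{1221086483}{4} - \frac{1042314442}{9}} = \sqrt{- \frac{15159036115}{36}} = \frac{i \sqrt{15159036115}}{6}$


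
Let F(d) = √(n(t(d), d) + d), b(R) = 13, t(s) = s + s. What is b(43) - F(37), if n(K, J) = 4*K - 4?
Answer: 13 - √329 ≈ -5.1384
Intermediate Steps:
t(s) = 2*s
n(K, J) = -4 + 4*K
F(d) = √(-4 + 9*d) (F(d) = √((-4 + 4*(2*d)) + d) = √((-4 + 8*d) + d) = √(-4 + 9*d))
b(43) - F(37) = 13 - √(-4 + 9*37) = 13 - √(-4 + 333) = 13 - √329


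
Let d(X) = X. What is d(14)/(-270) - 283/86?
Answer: -38807/11610 ≈ -3.3425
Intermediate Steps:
d(14)/(-270) - 283/86 = 14/(-270) - 283/86 = 14*(-1/270) - 283*1/86 = -7/135 - 283/86 = -38807/11610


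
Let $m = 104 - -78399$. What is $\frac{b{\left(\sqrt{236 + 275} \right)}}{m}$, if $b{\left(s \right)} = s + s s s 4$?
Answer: $\frac{2045 \sqrt{511}}{78503} \approx 0.58887$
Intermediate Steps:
$b{\left(s \right)} = s + 4 s^{3}$ ($b{\left(s \right)} = s + s s^{2} \cdot 4 = s + s 4 s^{2} = s + 4 s^{3}$)
$m = 78503$ ($m = 104 + 78399 = 78503$)
$\frac{b{\left(\sqrt{236 + 275} \right)}}{m} = \frac{\sqrt{236 + 275} + 4 \left(\sqrt{236 + 275}\right)^{3}}{78503} = \left(\sqrt{511} + 4 \left(\sqrt{511}\right)^{3}\right) \frac{1}{78503} = \left(\sqrt{511} + 4 \cdot 511 \sqrt{511}\right) \frac{1}{78503} = \left(\sqrt{511} + 2044 \sqrt{511}\right) \frac{1}{78503} = 2045 \sqrt{511} \cdot \frac{1}{78503} = \frac{2045 \sqrt{511}}{78503}$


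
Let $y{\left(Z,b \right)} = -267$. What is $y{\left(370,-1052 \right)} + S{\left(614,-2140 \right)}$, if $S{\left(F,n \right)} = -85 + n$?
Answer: $-2492$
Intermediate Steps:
$y{\left(370,-1052 \right)} + S{\left(614,-2140 \right)} = -267 - 2225 = -2492$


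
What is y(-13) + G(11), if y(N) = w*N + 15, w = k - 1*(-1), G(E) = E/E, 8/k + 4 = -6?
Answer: 67/5 ≈ 13.400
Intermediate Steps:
k = -4/5 (k = 8/(-4 - 6) = 8/(-10) = 8*(-1/10) = -4/5 ≈ -0.80000)
G(E) = 1
w = 1/5 (w = -4/5 - 1*(-1) = -4/5 + 1 = 1/5 ≈ 0.20000)
y(N) = 15 + N/5 (y(N) = N/5 + 15 = 15 + N/5)
y(-13) + G(11) = (15 + (1/5)*(-13)) + 1 = (15 - 13/5) + 1 = 62/5 + 1 = 67/5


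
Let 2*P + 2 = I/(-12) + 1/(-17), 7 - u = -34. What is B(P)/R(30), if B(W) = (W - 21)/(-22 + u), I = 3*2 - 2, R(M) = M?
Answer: -566/14535 ≈ -0.038940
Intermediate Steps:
u = 41 (u = 7 - 1*(-34) = 7 + 34 = 41)
I = 4 (I = 6 - 2 = 4)
P = -61/51 (P = -1 + (4/(-12) + 1/(-17))/2 = -1 + (4*(-1/12) + 1*(-1/17))/2 = -1 + (-1/3 - 1/17)/2 = -1 + (1/2)*(-20/51) = -1 - 10/51 = -61/51 ≈ -1.1961)
B(W) = -21/19 + W/19 (B(W) = (W - 21)/(-22 + 41) = (-21 + W)/19 = (-21 + W)*(1/19) = -21/19 + W/19)
B(P)/R(30) = (-21/19 + (1/19)*(-61/51))/30 = (-21/19 - 61/969)*(1/30) = -1132/969*1/30 = -566/14535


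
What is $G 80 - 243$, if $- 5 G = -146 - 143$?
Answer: $4381$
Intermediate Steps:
$G = \frac{289}{5}$ ($G = - \frac{-146 - 143}{5} = \left(- \frac{1}{5}\right) \left(-289\right) = \frac{289}{5} \approx 57.8$)
$G 80 - 243 = \frac{289}{5} \cdot 80 - 243 = 4624 - 243 = 4381$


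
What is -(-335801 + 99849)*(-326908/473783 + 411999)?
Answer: 46057310198749168/473783 ≈ 9.7212e+10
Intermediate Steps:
-(-335801 + 99849)*(-326908/473783 + 411999) = -(-235952)*(-326908*1/473783 + 411999) = -(-235952)*(-326908/473783 + 411999) = -(-235952)*195197795309/473783 = -1*(-46057310198749168/473783) = 46057310198749168/473783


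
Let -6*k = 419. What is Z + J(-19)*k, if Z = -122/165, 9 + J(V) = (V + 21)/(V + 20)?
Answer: 161071/330 ≈ 488.09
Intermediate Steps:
J(V) = -9 + (21 + V)/(20 + V) (J(V) = -9 + (V + 21)/(V + 20) = -9 + (21 + V)/(20 + V))
Z = -122/165 (Z = -122*1/165 = -122/165 ≈ -0.73939)
k = -419/6 (k = -⅙*419 = -419/6 ≈ -69.833)
Z + J(-19)*k = -122/165 + ((-159 - 8*(-19))/(20 - 19))*(-419/6) = -122/165 + ((-159 + 152)/1)*(-419/6) = -122/165 + (1*(-7))*(-419/6) = -122/165 - 7*(-419/6) = -122/165 + 2933/6 = 161071/330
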